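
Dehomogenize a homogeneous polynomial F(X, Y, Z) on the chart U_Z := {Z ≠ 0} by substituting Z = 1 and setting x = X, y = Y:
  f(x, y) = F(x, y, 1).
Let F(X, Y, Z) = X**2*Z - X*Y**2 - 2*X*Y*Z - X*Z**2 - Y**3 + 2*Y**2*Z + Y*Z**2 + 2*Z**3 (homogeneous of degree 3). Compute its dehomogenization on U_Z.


f(x, y) = x**2 - x*y**2 - 2*x*y - x - y**3 + 2*y**2 + y + 2

On U_Z we set Z = 1. Each monomial c·X^i·Y^j·Z^k in F becomes c·x^i·y^j·1^k = c·x^i·y^j.
Substituting Z = 1: F(X, Y, 1) = x**2 - x*y**2 - 2*x*y - x - y**3 + 2*y**2 + y + 2.
Note: deg(f) ≤ deg(F) = 3; strict inequality happens when F is divisible by Z (lost terms).


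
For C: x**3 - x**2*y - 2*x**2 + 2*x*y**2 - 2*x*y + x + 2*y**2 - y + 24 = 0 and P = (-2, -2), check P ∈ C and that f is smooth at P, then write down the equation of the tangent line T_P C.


Tangent line at P: 25*x + 7*y + 64 = 0.

Step 1: f(-2, -2) = 0, so P lies on C.
Step 2: partial derivatives
  f_x(x, y) = 3*x**2 - 2*x*y - 4*x + 2*y**2 - 2*y + 1, f_y(x, y) = -x**2 + 4*x*y - 2*x + 4*y - 1.
  f_x(P) = 25, f_y(P) = 7 (gradient nonzero, so P is smooth).
Step 3: tangent line at P: 25·(x − -2) + 7·(y − -2) = 0.
Expanding: 25*x + 7*y + 64 = 0.


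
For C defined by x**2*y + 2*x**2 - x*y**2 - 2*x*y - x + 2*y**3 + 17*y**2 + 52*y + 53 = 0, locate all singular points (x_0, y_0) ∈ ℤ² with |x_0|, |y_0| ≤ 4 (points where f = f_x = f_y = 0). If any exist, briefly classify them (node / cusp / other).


Singular points: {(-2, -3)}; classification: node.

Compute partial derivatives:
  f_x = 2*x*y + 4*x - y**2 - 2*y - 1.
  f_y = x**2 - 2*x*y - 2*x + 6*y**2 + 34*y + 52.
Scan x_0 ∈ {−4, ..., 4}. For each x_0, f_y(x_0, y) is a polynomial in y; find its integer roots y ∈ {−4, ..., 4}, then test f_x and f at those candidates.
  x = -4: f_y(-4, y) = 6*y**2 + 42*y + 76; no integer root y with |y| ≤ 4.
  x = -3: f_y(-3, y) = 6*y**2 + 40*y + 67; no integer root y with |y| ≤ 4.
  x = -2: f_y(-2, y) = 6*y**2 + 38*y + 60; vanishes at y ∈ {-3}. (-2, -3): f_x = 0, f = 0 — SINGULAR.
  x = -1: f_y(-1, y) = 6*y**2 + 36*y + 55; no integer root y with |y| ≤ 4.
  x = 0: f_y(0, y) = 6*y**2 + 34*y + 52; no integer root y with |y| ≤ 4.
  x = 1: f_y(1, y) = 6*y**2 + 32*y + 51; no integer root y with |y| ≤ 4.
  x = 2: f_y(2, y) = 6*y**2 + 30*y + 52; no integer root y with |y| ≤ 4.
  x = 3: f_y(3, y) = 6*y**2 + 28*y + 55; no integer root y with |y| ≤ 4.
  x = 4: f_y(4, y) = 6*y**2 + 26*y + 60; no integer root y with |y| ≤ 4.
Only singular point on the grid: (-2, -3).
Classify: substitute x = -2 + u, y = -3 + v and expand: f = u**2*v - u**2 - u*v**2 + 2*v**3 + v**2.
No constant or linear terms (consistent with a singular point). Quadratic part: -u**2 + v**2. Cubic part: u**2*v - u*v**2 + 2*v**3.
The quadratic part v**2 - u**2 = (v − u)(v + u) splits into two distinct linear factors, so there are two distinct tangent lines y − -3 = ±(x − -2) — this is a node (ordinary double point).
Classification: node.


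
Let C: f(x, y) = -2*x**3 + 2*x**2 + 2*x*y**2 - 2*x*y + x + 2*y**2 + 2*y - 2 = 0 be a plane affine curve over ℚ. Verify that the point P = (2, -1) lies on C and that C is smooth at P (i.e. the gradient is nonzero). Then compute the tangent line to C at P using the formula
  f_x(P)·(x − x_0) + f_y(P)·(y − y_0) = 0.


Tangent line at P: -11*x - 14*y + 8 = 0.

Step 1: f(2, -1) = 0, so P lies on C.
Step 2: partial derivatives
  f_x(x, y) = -6*x**2 + 4*x + 2*y**2 - 2*y + 1, f_y(x, y) = 4*x*y - 2*x + 4*y + 2.
  f_x(P) = -11, f_y(P) = -14 (gradient nonzero, so P is smooth).
Step 3: tangent line at P: -11·(x − 2) + -14·(y − -1) = 0.
Expanding: -11*x - 14*y + 8 = 0.


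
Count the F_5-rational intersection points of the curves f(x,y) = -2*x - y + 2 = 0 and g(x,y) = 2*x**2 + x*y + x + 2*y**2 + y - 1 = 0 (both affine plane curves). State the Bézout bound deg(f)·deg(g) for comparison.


Common zeros: ∅; count = 0; Bézout bound = 2.

deg(f) = 1, deg(g) = 2, so Bézout bound = 2.
Scan x ∈ F_5. For each x, list the y ∈ F_5 with f(x, y) ≡ 0 and those with g(x, y) ≡ 0 (mod 5); the common zeros in that column are the intersection.
  x = 0: f ≡ 0 at y ∈ {2}; g ≡ 0 at y ∈ {3, 4}; common: ∅.
  x = 1: f ≡ 0 at y ∈ {0}; g ≡ 0 at y ∈ ∅; common: ∅.
  x = 2: f ≡ 0 at y ∈ {3}; g ≡ 0 at y ∈ ∅; common: ∅.
  x = 3: f ≡ 0 at y ∈ {1}; g ≡ 0 at y ∈ {0, 3}; common: ∅.
  x = 4: f ≡ 0 at y ∈ {4}; g ≡ 0 at y ∈ {0}; common: ∅.
Collecting: common zeros = ∅, so the count is 0.
Comparison with the Bézout bound: 0 ≤ 2 = deg(f)·deg(g), as expected for curves with no common component (the affine F_5-count falls short of the bound because intersections may lie at infinity, over extension fields, or carry multiplicity).


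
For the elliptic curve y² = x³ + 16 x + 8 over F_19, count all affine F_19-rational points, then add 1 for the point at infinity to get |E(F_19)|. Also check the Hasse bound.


Affine points = {(1, 5), (1, 14), (3, 8), (3, 11), (5, 2), (5, 17), (6, 4), (6, 15), (7, 8), (7, 11), (9, 8), (9, 11), (10, 3), (10, 16), (12, 3), (12, 16), (13, 0), (16, 3), (16, 16), (17, 5), (17, 14)}; affine count = 21; |E(F_19)| = 22.

Discriminant check: Δ ∝ 4a³ + 27b² = 4·16³ + 27·8² = 4·4096 + 27·64 ≡ 5 (mod 19). Nonzero ⇒ E is nonsingular.
For each x ∈ F_19, compute rhs = x³ + 16·x + 8 mod 19, then count y ∈ F_19 with y² ≡ rhs.
  x = 0: rhs = 8, matching y values: none (0 points).
  x = 1: rhs = 6, matching y values: 5, 14 (2 points).
  x = 2: rhs = 10, matching y values: none (0 points).
  x = 3: rhs = 7, matching y values: 8, 11 (2 points).
  x = 4: rhs = 3, matching y values: none (0 points).
  x = 5: rhs = 4, matching y values: 2, 17 (2 points).
  x = 6: rhs = 16, matching y values: 4, 15 (2 points).
  x = 7: rhs = 7, matching y values: 8, 11 (2 points).
  x = 8: rhs = 2, matching y values: none (0 points).
  x = 9: rhs = 7, matching y values: 8, 11 (2 points).
  x = 10: rhs = 9, matching y values: 3, 16 (2 points).
  x = 11: rhs = 14, matching y values: none (0 points).
  x = 12: rhs = 9, matching y values: 3, 16 (2 points).
  x = 13: rhs = 0, matching y values: 0 (1 points).
  x = 14: rhs = 12, matching y values: none (0 points).
  x = 15: rhs = 13, matching y values: none (0 points).
  x = 16: rhs = 9, matching y values: 3, 16 (2 points).
  x = 17: rhs = 6, matching y values: 5, 14 (2 points).
  x = 18: rhs = 10, matching y values: none (0 points).
Total affine count: 21.
Full point count |E(F_19)| = 21 + 1 = 22.
Hasse bound: |22 − (19+1)| = |2| = 2 ≤ 2√19 ≈ 8.7178 ✓.


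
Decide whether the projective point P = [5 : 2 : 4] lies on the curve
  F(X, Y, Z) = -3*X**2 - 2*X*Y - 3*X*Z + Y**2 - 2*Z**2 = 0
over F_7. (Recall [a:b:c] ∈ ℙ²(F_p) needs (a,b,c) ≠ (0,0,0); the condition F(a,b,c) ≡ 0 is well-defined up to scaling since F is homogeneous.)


F(5,2,4) ≡ 6 (mod 7); P is NOT on the curve.

Evaluate F(5, 2, 4) term-by-term (mod 7).
  -3*X**2 ↦ -3·25·1·1 = -75
  -2*X*Y ↦ -2·5·2·1 = -20
  -3*X*Z ↦ -3·5·1·4 = -60
  Y**2 ↦ 1·1·4·1 = 4
  -2*Z**2 ↦ -2·1·1·16 = -32
Sum: F(5, 2, 4) = (-75) + (-20) + (-60) + (4) + (-32) = -183.
Reducing mod 7: -183 ≡ 6 (mod 7).
Since F(a, b, c) ≡ 6 ≠ 0 (mod 7), P does NOT lie on the curve.


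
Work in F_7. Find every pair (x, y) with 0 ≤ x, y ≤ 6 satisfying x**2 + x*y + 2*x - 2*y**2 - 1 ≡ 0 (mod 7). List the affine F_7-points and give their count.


Affine F_7-points: {(2, 0), (2, 1), (3, 0), (3, 5), (4, 4), (4, 5)}; count = 6.

For each of the 49 pairs (x, y) ∈ F_7², evaluate f(x, y) mod 7. Record the zeros.
  x = 0: [0↦6, 1↦4, 2↦5, 3↦2, 4↦2, 5↦5, 6↦4]  zeros at y ∈ ∅
  x = 1: [0↦2, 1↦1, 2↦3, 3↦1, 4↦2, 5↦6, 6↦6]  zeros at y ∈ ∅
  x = 2: [0↦0, 1↦0, 2↦3, 3↦2, 4↦4, 5↦2, 6↦3]  zeros at y ∈ {0, 1}
  x = 3: [0↦0, 1↦1, 2↦5, 3↦5, 4↦1, 5↦0, 6↦2]  zeros at y ∈ {0, 5}
  x = 4: [0↦2, 1↦4, 2↦2, 3↦3, 4↦0, 5↦0, 6↦3]  zeros at y ∈ {4, 5}
  x = 5: [0↦6, 1↦2, 2↦1, 3↦3, 4↦1, 5↦2, 6↦6]  zeros at y ∈ ∅
  x = 6: [0↦5, 1↦2, 2↦2, 3↦5, 4↦4, 5↦6, 6↦4]  zeros at y ∈ ∅
Collecting zeros: affine points = {(2, 0), (2, 1), (3, 0), (3, 5), (4, 4), (4, 5)}.
Total count |C(F_7)_aff| = 6.


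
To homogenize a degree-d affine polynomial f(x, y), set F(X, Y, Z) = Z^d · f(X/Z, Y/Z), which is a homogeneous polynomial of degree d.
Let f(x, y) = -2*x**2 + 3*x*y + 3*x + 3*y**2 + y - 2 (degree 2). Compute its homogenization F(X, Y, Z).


F(X, Y, Z) = -2*X**2 + 3*X*Y + 3*X*Z + 3*Y**2 + Y*Z - 2*Z**2

deg(f) = 2.
Substitute x = X/Z, y = Y/Z into f, then multiply by Z^2.
  monomial -2·x^2·y^0 ↦ -2·X^2·Y^0·Z^0.
  monomial 3·x^1·y^1 ↦ 3·X^1·Y^1·Z^0.
  monomial 3·x^1·y^0 ↦ 3·X^1·Y^0·Z^1.
  monomial 3·x^0·y^2 ↦ 3·X^0·Y^2·Z^0.
  monomial 1·x^0·y^1 ↦ 1·X^0·Y^1·Z^1.
  monomial -2·x^0·y^0 ↦ -2·X^0·Y^0·Z^2.
Collecting: F(X, Y, Z) = -2*X**2 + 3*X*Y + 3*X*Z + 3*Y**2 + Y*Z - 2*Z**2.


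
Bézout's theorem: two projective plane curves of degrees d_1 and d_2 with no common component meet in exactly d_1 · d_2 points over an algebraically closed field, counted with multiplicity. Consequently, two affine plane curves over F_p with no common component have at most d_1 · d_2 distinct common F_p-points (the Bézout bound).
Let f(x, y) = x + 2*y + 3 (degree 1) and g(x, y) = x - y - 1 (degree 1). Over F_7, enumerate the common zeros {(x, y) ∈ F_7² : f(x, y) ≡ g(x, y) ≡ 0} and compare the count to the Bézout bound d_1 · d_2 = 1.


Common zeros: {(2, 1)}; count = 1; Bézout bound = 1.

deg(f) = 1, deg(g) = 1, so Bézout bound = 1.
Scan x ∈ F_7. For each x, list the y ∈ F_7 with f(x, y) ≡ 0 and those with g(x, y) ≡ 0 (mod 7); the common zeros in that column are the intersection.
  x = 0: f ≡ 0 at y ∈ {2}; g ≡ 0 at y ∈ {6}; common: ∅.
  x = 1: f ≡ 0 at y ∈ {5}; g ≡ 0 at y ∈ {0}; common: ∅.
  x = 2: f ≡ 0 at y ∈ {1}; g ≡ 0 at y ∈ {1}; common: {1}.
  x = 3: f ≡ 0 at y ∈ {4}; g ≡ 0 at y ∈ {2}; common: ∅.
  x = 4: f ≡ 0 at y ∈ {0}; g ≡ 0 at y ∈ {3}; common: ∅.
  x = 5: f ≡ 0 at y ∈ {3}; g ≡ 0 at y ∈ {4}; common: ∅.
  x = 6: f ≡ 0 at y ∈ {6}; g ≡ 0 at y ∈ {5}; common: ∅.
Collecting: common zeros = {(2, 1)}, so the count is 1.
Comparison with the Bézout bound: 1 ≤ 1 = deg(f)·deg(g), as expected for curves with no common component (the bound is attained).


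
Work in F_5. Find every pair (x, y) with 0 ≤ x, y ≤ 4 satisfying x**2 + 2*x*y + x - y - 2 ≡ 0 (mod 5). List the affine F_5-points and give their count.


Affine F_5-points: {(0, 3), (1, 0), (2, 2), (3, 0), (3, 1), (3, 2), (3, 3), (3, 4), (4, 1)}; count = 9.

For each of the 25 pairs (x, y) ∈ F_5², evaluate f(x, y) mod 5. Record the zeros.
  x = 0: [0↦3, 1↦2, 2↦1, 3↦0, 4↦4]  zeros at y ∈ {3}
  x = 1: [0↦0, 1↦1, 2↦2, 3↦3, 4↦4]  zeros at y ∈ {0}
  x = 2: [0↦4, 1↦2, 2↦0, 3↦3, 4↦1]  zeros at y ∈ {2}
  x = 3: [0↦0, 1↦0, 2↦0, 3↦0, 4↦0]  zeros at y ∈ {0, 1, 2, 3, 4}
  x = 4: [0↦3, 1↦0, 2↦2, 3↦4, 4↦1]  zeros at y ∈ {1}
Collecting zeros: affine points = {(0, 3), (1, 0), (2, 2), (3, 0), (3, 1), (3, 2), (3, 3), (3, 4), (4, 1)}.
Total count |C(F_5)_aff| = 9.


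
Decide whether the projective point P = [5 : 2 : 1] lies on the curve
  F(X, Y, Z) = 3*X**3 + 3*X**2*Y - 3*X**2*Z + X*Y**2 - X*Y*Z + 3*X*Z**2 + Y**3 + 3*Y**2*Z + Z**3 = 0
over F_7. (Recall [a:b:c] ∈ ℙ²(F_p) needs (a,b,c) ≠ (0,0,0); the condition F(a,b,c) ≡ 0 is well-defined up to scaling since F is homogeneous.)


F(5,2,1) ≡ 6 (mod 7); P is NOT on the curve.

Evaluate F(5, 2, 1) term-by-term (mod 7).
  3*X**3 ↦ 3·125·1·1 = 375
  3*X**2*Y ↦ 3·25·2·1 = 150
  -3*X**2*Z ↦ -3·25·1·1 = -75
  X*Y**2 ↦ 1·5·4·1 = 20
  -X*Y*Z ↦ -1·5·2·1 = -10
  3*X*Z**2 ↦ 3·5·1·1 = 15
  Y**3 ↦ 1·1·8·1 = 8
  3*Y**2*Z ↦ 3·1·4·1 = 12
  Z**3 ↦ 1·1·1·1 = 1
Sum: F(5, 2, 1) = (375) + (150) + (-75) + (20) + (-10) + (15) + (8) + (12) + (1) = 496.
Reducing mod 7: 496 ≡ 6 (mod 7).
Since F(a, b, c) ≡ 6 ≠ 0 (mod 7), P does NOT lie on the curve.


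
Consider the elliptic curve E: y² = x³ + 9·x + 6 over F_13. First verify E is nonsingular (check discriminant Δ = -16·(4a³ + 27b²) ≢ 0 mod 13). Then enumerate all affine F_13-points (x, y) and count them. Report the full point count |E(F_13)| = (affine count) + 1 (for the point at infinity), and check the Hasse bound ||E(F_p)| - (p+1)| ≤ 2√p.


Affine points = {(1, 4), (1, 9), (6, 4), (6, 9), (7, 3), (7, 10), (9, 6), (9, 7), (10, 2), (10, 11), (12, 3), (12, 10)}; affine count = 12; |E(F_13)| = 13.

Discriminant check: Δ ∝ 4a³ + 27b² = 4·9³ + 27·6² = 4·729 + 27·36 ≡ 1 (mod 13). Nonzero ⇒ E is nonsingular.
For each x ∈ F_13, compute rhs = x³ + 9·x + 6 mod 13, then count y ∈ F_13 with y² ≡ rhs.
  x = 0: rhs = 6, matching y values: none (0 points).
  x = 1: rhs = 3, matching y values: 4, 9 (2 points).
  x = 2: rhs = 6, matching y values: none (0 points).
  x = 3: rhs = 8, matching y values: none (0 points).
  x = 4: rhs = 2, matching y values: none (0 points).
  x = 5: rhs = 7, matching y values: none (0 points).
  x = 6: rhs = 3, matching y values: 4, 9 (2 points).
  x = 7: rhs = 9, matching y values: 3, 10 (2 points).
  x = 8: rhs = 5, matching y values: none (0 points).
  x = 9: rhs = 10, matching y values: 6, 7 (2 points).
  x = 10: rhs = 4, matching y values: 2, 11 (2 points).
  x = 11: rhs = 6, matching y values: none (0 points).
  x = 12: rhs = 9, matching y values: 3, 10 (2 points).
Total affine count: 12.
Full point count |E(F_13)| = 12 + 1 = 13.
Hasse bound: |13 − (13+1)| = |-1| = 1 ≤ 2√13 ≈ 7.2111 ✓.


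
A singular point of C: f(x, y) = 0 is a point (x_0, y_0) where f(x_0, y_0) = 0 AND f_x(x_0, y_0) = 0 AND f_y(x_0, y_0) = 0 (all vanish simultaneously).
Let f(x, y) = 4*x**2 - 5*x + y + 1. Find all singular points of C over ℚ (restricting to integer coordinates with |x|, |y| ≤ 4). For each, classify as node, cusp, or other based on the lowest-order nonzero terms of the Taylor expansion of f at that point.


No singular points in the scanned grid; C is smooth there.

Compute partial derivatives:
  f_x = 8*x - 5.
  f_y = 1.
f_y = 1 is a nonzero constant, so f_y never vanishes: no point (x, y) can satisfy f = f_x = f_y = 0. In particular no (x, y) ∈ {−4, ..., 4}² is singular; the curve is smooth.


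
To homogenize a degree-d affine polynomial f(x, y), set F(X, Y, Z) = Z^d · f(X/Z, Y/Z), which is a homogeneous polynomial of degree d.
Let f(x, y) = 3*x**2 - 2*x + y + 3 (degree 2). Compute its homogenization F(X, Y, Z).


F(X, Y, Z) = 3*X**2 - 2*X*Z + Y*Z + 3*Z**2

deg(f) = 2.
Substitute x = X/Z, y = Y/Z into f, then multiply by Z^2.
  monomial 3·x^2·y^0 ↦ 3·X^2·Y^0·Z^0.
  monomial -2·x^1·y^0 ↦ -2·X^1·Y^0·Z^1.
  monomial 1·x^0·y^1 ↦ 1·X^0·Y^1·Z^1.
  monomial 3·x^0·y^0 ↦ 3·X^0·Y^0·Z^2.
Collecting: F(X, Y, Z) = 3*X**2 - 2*X*Z + Y*Z + 3*Z**2.


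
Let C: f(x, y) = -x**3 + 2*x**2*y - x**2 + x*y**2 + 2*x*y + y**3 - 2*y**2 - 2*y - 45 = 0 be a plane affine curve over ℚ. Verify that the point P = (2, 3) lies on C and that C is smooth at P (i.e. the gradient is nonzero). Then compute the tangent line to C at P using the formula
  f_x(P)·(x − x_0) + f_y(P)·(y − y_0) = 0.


Tangent line at P: 23*x + 37*y - 157 = 0.

Step 1: f(2, 3) = 0, so P lies on C.
Step 2: partial derivatives
  f_x(x, y) = -3*x**2 + 4*x*y - 2*x + y**2 + 2*y, f_y(x, y) = 2*x**2 + 2*x*y + 2*x + 3*y**2 - 4*y - 2.
  f_x(P) = 23, f_y(P) = 37 (gradient nonzero, so P is smooth).
Step 3: tangent line at P: 23·(x − 2) + 37·(y − 3) = 0.
Expanding: 23*x + 37*y - 157 = 0.


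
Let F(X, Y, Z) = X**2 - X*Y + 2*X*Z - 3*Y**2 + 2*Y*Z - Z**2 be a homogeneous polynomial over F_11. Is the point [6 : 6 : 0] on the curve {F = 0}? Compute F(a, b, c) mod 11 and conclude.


F(6,6,0) ≡ 2 (mod 11); P is NOT on the curve.

Evaluate F(6, 6, 0) term-by-term (mod 11).
  X**2 ↦ 1·36·1·1 = 36
  -X*Y ↦ -1·6·6·1 = -36
  2*X*Z ↦ 2·6·1·0 = 0
  -3*Y**2 ↦ -3·1·36·1 = -108
  2*Y*Z ↦ 2·1·6·0 = 0
  -Z**2 ↦ -1·1·1·0 = 0
Sum: F(6, 6, 0) = (36) + (-36) + (0) + (-108) + (0) + (0) = -108.
Reducing mod 11: -108 ≡ 2 (mod 11).
Since F(a, b, c) ≡ 2 ≠ 0 (mod 11), P does NOT lie on the curve.


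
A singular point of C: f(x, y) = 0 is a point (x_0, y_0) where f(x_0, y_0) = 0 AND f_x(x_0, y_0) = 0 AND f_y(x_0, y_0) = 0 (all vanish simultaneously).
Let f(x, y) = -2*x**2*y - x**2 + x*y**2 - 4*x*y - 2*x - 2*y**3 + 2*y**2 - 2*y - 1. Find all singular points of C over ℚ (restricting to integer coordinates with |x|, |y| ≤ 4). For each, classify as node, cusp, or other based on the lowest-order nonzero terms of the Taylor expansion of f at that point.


Singular points: {(-1, 0)}; classification: node.

Compute partial derivatives:
  f_x = -4*x*y - 2*x + y**2 - 4*y - 2.
  f_y = -2*x**2 + 2*x*y - 4*x - 6*y**2 + 4*y - 2.
Scan x_0 ∈ {−4, ..., 4}. For each x_0, f_y(x_0, y) is a polynomial in y; find its integer roots y ∈ {−4, ..., 4}, then test f_x and f at those candidates.
  x = -4: f_y(-4, y) = -6*y**2 - 4*y - 18; no integer root y with |y| ≤ 4.
  x = -3: f_y(-3, y) = -6*y**2 - 2*y - 8; no integer root y with |y| ≤ 4.
  x = -2: f_y(-2, y) = -6*y**2 - 2; no integer root y with |y| ≤ 4.
  x = -1: f_y(-1, y) = -6*y**2 + 2*y; vanishes at y ∈ {0}. (-1, 0): f_x = 0, f = 0 — SINGULAR.
  x = 0: f_y(0, y) = -6*y**2 + 4*y - 2; no integer root y with |y| ≤ 4.
  x = 1: f_y(1, y) = -6*y**2 + 6*y - 8; no integer root y with |y| ≤ 4.
  x = 2: f_y(2, y) = -6*y**2 + 8*y - 18; no integer root y with |y| ≤ 4.
  x = 3: f_y(3, y) = -6*y**2 + 10*y - 32; no integer root y with |y| ≤ 4.
  x = 4: f_y(4, y) = -6*y**2 + 12*y - 50; no integer root y with |y| ≤ 4.
Only singular point on the grid: (-1, 0).
Classify: substitute x = -1 + u, y = 0 + v and expand: f = -2*u**2*v - u**2 + u*v**2 - 2*v**3 + v**2.
No constant or linear terms (consistent with a singular point). Quadratic part: -u**2 + v**2. Cubic part: -2*u**2*v + u*v**2 - 2*v**3.
The quadratic part v**2 - u**2 = (v − u)(v + u) splits into two distinct linear factors, so there are two distinct tangent lines y − 0 = ±(x − -1) — this is a node (ordinary double point).
Classification: node.


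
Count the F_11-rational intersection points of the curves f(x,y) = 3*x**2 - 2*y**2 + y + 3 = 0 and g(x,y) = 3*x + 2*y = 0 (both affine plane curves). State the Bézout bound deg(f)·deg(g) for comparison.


Common zeros: {(1, 4), (9, 3)}; count = 2; Bézout bound = 2.

deg(f) = 2, deg(g) = 1, so Bézout bound = 2.
Scan x ∈ F_11. For each x, list the y ∈ F_11 with f(x, y) ≡ 0 and those with g(x, y) ≡ 0 (mod 11); the common zeros in that column are the intersection.
  x = 0: f ≡ 0 at y ∈ {7, 10}; g ≡ 0 at y ∈ {0}; common: ∅.
  x = 1: f ≡ 0 at y ∈ {2, 4}; g ≡ 0 at y ∈ {4}; common: {4}.
  x = 2: f ≡ 0 at y ∈ {3}; g ≡ 0 at y ∈ {8}; common: ∅.
  x = 3: f ≡ 0 at y ∈ ∅; g ≡ 0 at y ∈ {1}; common: ∅.
  x = 4: f ≡ 0 at y ∈ ∅; g ≡ 0 at y ∈ {5}; common: ∅.
  x = 5: f ≡ 0 at y ∈ {1, 5}; g ≡ 0 at y ∈ {9}; common: ∅.
  x = 6: f ≡ 0 at y ∈ {1, 5}; g ≡ 0 at y ∈ {2}; common: ∅.
  x = 7: f ≡ 0 at y ∈ ∅; g ≡ 0 at y ∈ {6}; common: ∅.
  x = 8: f ≡ 0 at y ∈ ∅; g ≡ 0 at y ∈ {10}; common: ∅.
  x = 9: f ≡ 0 at y ∈ {3}; g ≡ 0 at y ∈ {3}; common: {3}.
  x = 10: f ≡ 0 at y ∈ {2, 4}; g ≡ 0 at y ∈ {7}; common: ∅.
Collecting: common zeros = {(1, 4), (9, 3)}, so the count is 2.
Comparison with the Bézout bound: 2 ≤ 2 = deg(f)·deg(g), as expected for curves with no common component (the bound is attained).


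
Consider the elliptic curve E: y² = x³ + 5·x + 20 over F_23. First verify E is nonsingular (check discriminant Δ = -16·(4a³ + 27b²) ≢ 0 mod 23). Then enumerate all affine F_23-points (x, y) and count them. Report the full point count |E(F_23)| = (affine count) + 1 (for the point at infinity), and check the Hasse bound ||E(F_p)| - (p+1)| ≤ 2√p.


Affine points = {(1, 7), (1, 16), (3, 4), (3, 19), (4, 9), (4, 14), (5, 3), (5, 20), (6, 6), (6, 17), (9, 9), (9, 14), (10, 9), (10, 14), (11, 7), (11, 16), (17, 2), (17, 21), (18, 10), (18, 13), (20, 1), (20, 22), (21, 5), (21, 18)}; affine count = 24; |E(F_23)| = 25.

Discriminant check: Δ ∝ 4a³ + 27b² = 4·5³ + 27·20² = 4·125 + 27·400 ≡ 7 (mod 23). Nonzero ⇒ E is nonsingular.
For each x ∈ F_23, compute rhs = x³ + 5·x + 20 mod 23, then count y ∈ F_23 with y² ≡ rhs.
  x = 0: rhs = 20, matching y values: none (0 points).
  x = 1: rhs = 3, matching y values: 7, 16 (2 points).
  x = 2: rhs = 15, matching y values: none (0 points).
  x = 3: rhs = 16, matching y values: 4, 19 (2 points).
  x = 4: rhs = 12, matching y values: 9, 14 (2 points).
  x = 5: rhs = 9, matching y values: 3, 20 (2 points).
  x = 6: rhs = 13, matching y values: 6, 17 (2 points).
  x = 7: rhs = 7, matching y values: none (0 points).
  x = 8: rhs = 20, matching y values: none (0 points).
  x = 9: rhs = 12, matching y values: 9, 14 (2 points).
  x = 10: rhs = 12, matching y values: 9, 14 (2 points).
  x = 11: rhs = 3, matching y values: 7, 16 (2 points).
  x = 12: rhs = 14, matching y values: none (0 points).
  x = 13: rhs = 5, matching y values: none (0 points).
  x = 14: rhs = 5, matching y values: none (0 points).
  x = 15: rhs = 20, matching y values: none (0 points).
  x = 16: rhs = 10, matching y values: none (0 points).
  x = 17: rhs = 4, matching y values: 2, 21 (2 points).
  x = 18: rhs = 8, matching y values: 10, 13 (2 points).
  x = 19: rhs = 5, matching y values: none (0 points).
  x = 20: rhs = 1, matching y values: 1, 22 (2 points).
  x = 21: rhs = 2, matching y values: 5, 18 (2 points).
  x = 22: rhs = 14, matching y values: none (0 points).
Total affine count: 24.
Full point count |E(F_23)| = 24 + 1 = 25.
Hasse bound: |25 − (23+1)| = |1| = 1 ≤ 2√23 ≈ 9.5917 ✓.


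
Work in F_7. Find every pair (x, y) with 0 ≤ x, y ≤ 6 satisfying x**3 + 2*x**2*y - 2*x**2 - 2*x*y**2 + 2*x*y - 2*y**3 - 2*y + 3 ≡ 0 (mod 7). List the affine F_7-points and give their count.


Affine F_7-points: {(0, 4), (0, 6), (1, 1), (1, 6), (2, 1), (3, 6), (4, 0), (4, 1), (4, 2), (6, 0), (6, 3), (6, 5)}; count = 12.

For each of the 49 pairs (x, y) ∈ F_7², evaluate f(x, y) mod 7. Record the zeros.
  x = 0: [0↦3, 1↦6, 2↦4, 3↦6, 4↦0, 5↦2, 6↦0]  zeros at y ∈ {4, 6}
  x = 1: [0↦2, 1↦0, 2↦3, 3↦6, 4↦4, 5↦6, 6↦0]  zeros at y ∈ {1, 6}
  x = 2: [0↦3, 1↦0, 2↦5, 3↦6, 4↦5, 5↦4, 6↦5]  zeros at y ∈ {1}
  x = 3: [0↦5, 1↦5, 2↦2, 3↦5, 4↦2, 5↦2, 6↦0]  zeros at y ∈ {6}
  x = 4: [0↦0, 1↦0, 2↦0, 3↦2, 4↦1, 5↦6, 6↦5]  zeros at y ∈ {0, 1, 2}
  x = 5: [0↦1, 1↦5, 2↦5, 3↦3, 4↦1, 5↦1, 6↦5]  zeros at y ∈ ∅
  x = 6: [0↦0, 1↦5, 2↦2, 3↦0, 4↦1, 5↦0, 6↦6]  zeros at y ∈ {0, 3, 5}
Collecting zeros: affine points = {(0, 4), (0, 6), (1, 1), (1, 6), (2, 1), (3, 6), (4, 0), (4, 1), (4, 2), (6, 0), (6, 3), (6, 5)}.
Total count |C(F_7)_aff| = 12.


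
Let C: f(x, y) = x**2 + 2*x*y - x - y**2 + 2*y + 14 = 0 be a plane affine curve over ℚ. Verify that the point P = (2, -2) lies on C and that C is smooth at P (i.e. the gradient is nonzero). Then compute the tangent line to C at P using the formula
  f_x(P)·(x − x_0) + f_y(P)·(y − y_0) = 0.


Tangent line at P: -x + 10*y + 22 = 0.

Step 1: f(2, -2) = 0, so P lies on C.
Step 2: partial derivatives
  f_x(x, y) = 2*x + 2*y - 1, f_y(x, y) = 2*x - 2*y + 2.
  f_x(P) = -1, f_y(P) = 10 (gradient nonzero, so P is smooth).
Step 3: tangent line at P: -1·(x − 2) + 10·(y − -2) = 0.
Expanding: -x + 10*y + 22 = 0.


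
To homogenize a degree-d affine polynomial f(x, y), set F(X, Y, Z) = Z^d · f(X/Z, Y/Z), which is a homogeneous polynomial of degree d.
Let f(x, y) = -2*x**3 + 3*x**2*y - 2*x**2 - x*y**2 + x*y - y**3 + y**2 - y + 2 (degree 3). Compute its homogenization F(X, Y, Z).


F(X, Y, Z) = -2*X**3 + 3*X**2*Y - 2*X**2*Z - X*Y**2 + X*Y*Z - Y**3 + Y**2*Z - Y*Z**2 + 2*Z**3

deg(f) = 3.
Substitute x = X/Z, y = Y/Z into f, then multiply by Z^3.
  monomial -2·x^3·y^0 ↦ -2·X^3·Y^0·Z^0.
  monomial 3·x^2·y^1 ↦ 3·X^2·Y^1·Z^0.
  monomial -2·x^2·y^0 ↦ -2·X^2·Y^0·Z^1.
  monomial -1·x^1·y^2 ↦ -1·X^1·Y^2·Z^0.
  monomial 1·x^1·y^1 ↦ 1·X^1·Y^1·Z^1.
  monomial -1·x^0·y^3 ↦ -1·X^0·Y^3·Z^0.
  monomial 1·x^0·y^2 ↦ 1·X^0·Y^2·Z^1.
  monomial -1·x^0·y^1 ↦ -1·X^0·Y^1·Z^2.
  monomial 2·x^0·y^0 ↦ 2·X^0·Y^0·Z^3.
Collecting: F(X, Y, Z) = -2*X**3 + 3*X**2*Y - 2*X**2*Z - X*Y**2 + X*Y*Z - Y**3 + Y**2*Z - Y*Z**2 + 2*Z**3.


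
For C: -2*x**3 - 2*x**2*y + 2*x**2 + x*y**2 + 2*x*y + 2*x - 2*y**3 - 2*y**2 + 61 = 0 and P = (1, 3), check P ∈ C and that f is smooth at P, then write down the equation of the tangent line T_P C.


Tangent line at P: 3*x - 60*y + 177 = 0.

Step 1: f(1, 3) = 0, so P lies on C.
Step 2: partial derivatives
  f_x(x, y) = -6*x**2 - 4*x*y + 4*x + y**2 + 2*y + 2, f_y(x, y) = -2*x**2 + 2*x*y + 2*x - 6*y**2 - 4*y.
  f_x(P) = 3, f_y(P) = -60 (gradient nonzero, so P is smooth).
Step 3: tangent line at P: 3·(x − 1) + -60·(y − 3) = 0.
Expanding: 3*x - 60*y + 177 = 0.


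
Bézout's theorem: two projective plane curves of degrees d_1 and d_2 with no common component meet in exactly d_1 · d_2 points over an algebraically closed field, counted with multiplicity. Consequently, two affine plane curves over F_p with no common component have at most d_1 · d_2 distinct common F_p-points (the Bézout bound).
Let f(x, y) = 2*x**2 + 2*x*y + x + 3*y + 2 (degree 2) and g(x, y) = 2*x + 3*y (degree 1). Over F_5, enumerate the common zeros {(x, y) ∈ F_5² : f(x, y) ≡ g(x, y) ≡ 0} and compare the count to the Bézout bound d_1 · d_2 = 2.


Common zeros: {(1, 1), (3, 3)}; count = 2; Bézout bound = 2.

deg(f) = 2, deg(g) = 1, so Bézout bound = 2.
Scan x ∈ F_5. For each x, list the y ∈ F_5 with f(x, y) ≡ 0 and those with g(x, y) ≡ 0 (mod 5); the common zeros in that column are the intersection.
  x = 0: f ≡ 0 at y ∈ {1}; g ≡ 0 at y ∈ {0}; common: ∅.
  x = 1: f ≡ 0 at y ∈ {0, 1, 2, 3, 4}; g ≡ 0 at y ∈ {1}; common: {1}.
  x = 2: f ≡ 0 at y ∈ {4}; g ≡ 0 at y ∈ {2}; common: ∅.
  x = 3: f ≡ 0 at y ∈ {3}; g ≡ 0 at y ∈ {3}; common: {3}.
  x = 4: f ≡ 0 at y ∈ {2}; g ≡ 0 at y ∈ {4}; common: ∅.
Collecting: common zeros = {(1, 1), (3, 3)}, so the count is 2.
Comparison with the Bézout bound: 2 ≤ 2 = deg(f)·deg(g), as expected for curves with no common component (the bound is attained).


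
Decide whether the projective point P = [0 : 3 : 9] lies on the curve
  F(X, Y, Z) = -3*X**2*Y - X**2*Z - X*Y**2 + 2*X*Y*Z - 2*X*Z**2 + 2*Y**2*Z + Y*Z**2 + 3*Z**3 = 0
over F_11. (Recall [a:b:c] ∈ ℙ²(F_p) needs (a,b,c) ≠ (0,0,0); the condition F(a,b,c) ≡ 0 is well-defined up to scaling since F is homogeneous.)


F(0,3,9) ≡ 7 (mod 11); P is NOT on the curve.

Evaluate F(0, 3, 9) term-by-term (mod 11).
  -3*X**2*Y ↦ -3·0·3·1 = 0
  -X**2*Z ↦ -1·0·1·9 = 0
  -X*Y**2 ↦ -1·0·9·1 = 0
  2*X*Y*Z ↦ 2·0·3·9 = 0
  -2*X*Z**2 ↦ -2·0·1·81 = 0
  2*Y**2*Z ↦ 2·1·9·9 = 162
  Y*Z**2 ↦ 1·1·3·81 = 243
  3*Z**3 ↦ 3·1·1·729 = 2187
Sum: F(0, 3, 9) = (0) + (0) + (0) + (0) + (0) + (162) + (243) + (2187) = 2592.
Reducing mod 11: 2592 ≡ 7 (mod 11).
Since F(a, b, c) ≡ 7 ≠ 0 (mod 11), P does NOT lie on the curve.


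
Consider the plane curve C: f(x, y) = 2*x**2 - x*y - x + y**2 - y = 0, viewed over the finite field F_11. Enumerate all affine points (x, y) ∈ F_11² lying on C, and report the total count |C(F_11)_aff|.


Affine F_11-points: {(0, 0), (0, 1), (1, 1), (3, 2), (4, 2), (4, 3), (6, 0), (6, 7), (9, 3), (9, 7)}; count = 10.

For each of the 121 pairs (x, y) ∈ F_11², evaluate f(x, y) mod 11. Record the zeros.
  x = 0: [0↦0, 1↦0, 2↦2, 3↦6, 4↦1, 5↦9, 6↦8, 7↦9, 8↦1, 9↦6, 10↦2]  zeros at y ∈ {0, 1}
  x = 1: [0↦1, 1↦0, 2↦1, 3↦4, 4↦9, 5↦5, 6↦3, 7↦3, 8↦5, 9↦9, 10↦4]  zeros at y ∈ {1}
  x = 2: [0↦6, 1↦4, 2↦4, 3↦6, 4↦10, 5↦5, 6↦2, 7↦1, 8↦2, 9↦5, 10↦10]  zeros at y ∈ ∅
  x = 3: [0↦4, 1↦1, 2↦0, 3↦1, 4↦4, 5↦9, 6↦5, 7↦3, 8↦3, 9↦5, 10↦9]  zeros at y ∈ {2}
  x = 4: [0↦6, 1↦2, 2↦0, 3↦0, 4↦2, 5↦6, 6↦1, 7↦9, 8↦8, 9↦9, 10↦1]  zeros at y ∈ {2, 3}
  x = 5: [0↦1, 1↦7, 2↦4, 3↦3, 4↦4, 5↦7, 6↦1, 7↦8, 8↦6, 9↦6, 10↦8]  zeros at y ∈ ∅
  x = 6: [0↦0, 1↦5, 2↦1, 3↦10, 4↦10, 5↦1, 6↦5, 7↦0, 8↦8, 9↦7, 10↦8]  zeros at y ∈ {0, 7}
  x = 7: [0↦3, 1↦7, 2↦2, 3↦10, 4↦9, 5↦10, 6↦2, 7↦7, 8↦3, 9↦1, 10↦1]  zeros at y ∈ ∅
  x = 8: [0↦10, 1↦2, 2↦7, 3↦3, 4↦1, 5↦1, 6↦3, 7↦7, 8↦2, 9↦10, 10↦9]  zeros at y ∈ ∅
  x = 9: [0↦10, 1↦1, 2↦5, 3↦0, 4↦8, 5↦7, 6↦8, 7↦0, 8↦5, 9↦1, 10↦10]  zeros at y ∈ {3, 7}
  x = 10: [0↦3, 1↦4, 2↦7, 3↦1, 4↦8, 5↦6, 6↦6, 7↦8, 8↦1, 9↦7, 10↦4]  zeros at y ∈ ∅
Collecting zeros: affine points = {(0, 0), (0, 1), (1, 1), (3, 2), (4, 2), (4, 3), (6, 0), (6, 7), (9, 3), (9, 7)}.
Total count |C(F_11)_aff| = 10.


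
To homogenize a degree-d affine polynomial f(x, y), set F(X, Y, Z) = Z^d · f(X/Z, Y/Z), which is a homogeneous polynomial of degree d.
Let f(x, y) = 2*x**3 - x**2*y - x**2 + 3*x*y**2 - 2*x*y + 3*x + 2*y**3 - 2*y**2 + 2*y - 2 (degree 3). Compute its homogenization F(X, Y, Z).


F(X, Y, Z) = 2*X**3 - X**2*Y - X**2*Z + 3*X*Y**2 - 2*X*Y*Z + 3*X*Z**2 + 2*Y**3 - 2*Y**2*Z + 2*Y*Z**2 - 2*Z**3

deg(f) = 3.
Substitute x = X/Z, y = Y/Z into f, then multiply by Z^3.
  monomial 2·x^3·y^0 ↦ 2·X^3·Y^0·Z^0.
  monomial -1·x^2·y^1 ↦ -1·X^2·Y^1·Z^0.
  monomial -1·x^2·y^0 ↦ -1·X^2·Y^0·Z^1.
  monomial 3·x^1·y^2 ↦ 3·X^1·Y^2·Z^0.
  monomial -2·x^1·y^1 ↦ -2·X^1·Y^1·Z^1.
  monomial 3·x^1·y^0 ↦ 3·X^1·Y^0·Z^2.
  monomial 2·x^0·y^3 ↦ 2·X^0·Y^3·Z^0.
  monomial -2·x^0·y^2 ↦ -2·X^0·Y^2·Z^1.
  monomial 2·x^0·y^1 ↦ 2·X^0·Y^1·Z^2.
  monomial -2·x^0·y^0 ↦ -2·X^0·Y^0·Z^3.
Collecting: F(X, Y, Z) = 2*X**3 - X**2*Y - X**2*Z + 3*X*Y**2 - 2*X*Y*Z + 3*X*Z**2 + 2*Y**3 - 2*Y**2*Z + 2*Y*Z**2 - 2*Z**3.


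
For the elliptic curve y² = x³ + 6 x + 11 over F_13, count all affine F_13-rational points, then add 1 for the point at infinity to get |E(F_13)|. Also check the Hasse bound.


Affine points = {(3, 2), (3, 11), (5, 6), (5, 7), (6, 4), (6, 9), (8, 5), (8, 8), (9, 1), (9, 12), (11, 2), (11, 11), (12, 2), (12, 11)}; affine count = 14; |E(F_13)| = 15.

Discriminant check: Δ ∝ 4a³ + 27b² = 4·6³ + 27·11² = 4·216 + 27·121 ≡ 10 (mod 13). Nonzero ⇒ E is nonsingular.
For each x ∈ F_13, compute rhs = x³ + 6·x + 11 mod 13, then count y ∈ F_13 with y² ≡ rhs.
  x = 0: rhs = 11, matching y values: none (0 points).
  x = 1: rhs = 5, matching y values: none (0 points).
  x = 2: rhs = 5, matching y values: none (0 points).
  x = 3: rhs = 4, matching y values: 2, 11 (2 points).
  x = 4: rhs = 8, matching y values: none (0 points).
  x = 5: rhs = 10, matching y values: 6, 7 (2 points).
  x = 6: rhs = 3, matching y values: 4, 9 (2 points).
  x = 7: rhs = 6, matching y values: none (0 points).
  x = 8: rhs = 12, matching y values: 5, 8 (2 points).
  x = 9: rhs = 1, matching y values: 1, 12 (2 points).
  x = 10: rhs = 5, matching y values: none (0 points).
  x = 11: rhs = 4, matching y values: 2, 11 (2 points).
  x = 12: rhs = 4, matching y values: 2, 11 (2 points).
Total affine count: 14.
Full point count |E(F_13)| = 14 + 1 = 15.
Hasse bound: |15 − (13+1)| = |1| = 1 ≤ 2√13 ≈ 7.2111 ✓.


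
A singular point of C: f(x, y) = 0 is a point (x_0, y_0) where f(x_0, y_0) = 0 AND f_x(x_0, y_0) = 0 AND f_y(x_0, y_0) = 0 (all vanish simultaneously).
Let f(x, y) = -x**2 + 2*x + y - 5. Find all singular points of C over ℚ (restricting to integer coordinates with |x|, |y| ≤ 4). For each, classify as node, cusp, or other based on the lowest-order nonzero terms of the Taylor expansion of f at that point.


No singular points in the scanned grid; C is smooth there.

Compute partial derivatives:
  f_x = 2 - 2*x.
  f_y = 1.
f_y = 1 is a nonzero constant, so f_y never vanishes: no point (x, y) can satisfy f = f_x = f_y = 0. In particular no (x, y) ∈ {−4, ..., 4}² is singular; the curve is smooth.


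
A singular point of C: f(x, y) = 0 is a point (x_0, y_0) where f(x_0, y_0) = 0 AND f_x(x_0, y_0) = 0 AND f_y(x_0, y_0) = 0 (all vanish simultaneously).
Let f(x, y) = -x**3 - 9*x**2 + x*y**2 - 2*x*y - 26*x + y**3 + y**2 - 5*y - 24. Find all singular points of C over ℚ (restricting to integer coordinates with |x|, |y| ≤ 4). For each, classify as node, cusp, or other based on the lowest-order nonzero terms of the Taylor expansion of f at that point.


Singular points: {(-3, 1)}; classification: cusp.

Compute partial derivatives:
  f_x = -3*x**2 - 18*x + y**2 - 2*y - 26.
  f_y = 2*x*y - 2*x + 3*y**2 + 2*y - 5.
Scan x_0 ∈ {−4, ..., 4}. For each x_0, f_y(x_0, y) is a polynomial in y; find its integer roots y ∈ {−4, ..., 4}, then test f_x and f at those candidates.
  x = -4: f_y(-4, y) = 3*y**2 - 6*y + 3; vanishes at y ∈ {1}. (-4, 1): f_x = -3 ≠ 0.
  x = -3: f_y(-3, y) = 3*y**2 - 4*y + 1; vanishes at y ∈ {1}. (-3, 1): f_x = 0, f = 0 — SINGULAR.
  x = -2: f_y(-2, y) = 3*y**2 - 2*y - 1; vanishes at y ∈ {1}. (-2, 1): f_x = -3 ≠ 0.
  x = -1: f_y(-1, y) = 3*y**2 - 3; vanishes at y ∈ {-1, 1}. (-1, -1): f_x = -8 ≠ 0; (-1, 1): f_x = -12 ≠ 0.
  x = 0: f_y(0, y) = 3*y**2 + 2*y - 5; vanishes at y ∈ {1}. (0, 1): f_x = -27 ≠ 0.
  x = 1: f_y(1, y) = 3*y**2 + 4*y - 7; vanishes at y ∈ {1}. (1, 1): f_x = -48 ≠ 0.
  x = 2: f_y(2, y) = 3*y**2 + 6*y - 9; vanishes at y ∈ {-3, 1}. (2, -3): f_x = -59 ≠ 0; (2, 1): f_x = -75 ≠ 0.
  x = 3: f_y(3, y) = 3*y**2 + 8*y - 11; vanishes at y ∈ {1}. (3, 1): f_x = -108 ≠ 0.
  x = 4: f_y(4, y) = 3*y**2 + 10*y - 13; vanishes at y ∈ {1}. (4, 1): f_x = -147 ≠ 0.
Only singular point on the grid: (-3, 1).
Classify: substitute x = -3 + u, y = 1 + v and expand: f = -u**3 + u*v**2 + v**3 + v**2.
No constant or linear terms (consistent with a singular point). Quadratic part: v**2. Cubic part: -u**3 + u*v**2 + v**3.
The quadratic part v**2 is a perfect square, so there is a single (double) tangent line v = 0, i.e. y = 1. Restricting the cubic part to that line (v = 0) leaves -u**3 ≠ 0, so f is not divisible by v and the branch is v² ≈ u**3 to lowest order — this is a cusp.
Classification: cusp.


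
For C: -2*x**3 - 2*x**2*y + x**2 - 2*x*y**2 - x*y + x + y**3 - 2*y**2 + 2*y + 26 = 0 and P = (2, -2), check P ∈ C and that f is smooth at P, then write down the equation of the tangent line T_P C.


Tangent line at P: -9*x + 28*y + 74 = 0.

Step 1: f(2, -2) = 0, so P lies on C.
Step 2: partial derivatives
  f_x(x, y) = -6*x**2 - 4*x*y + 2*x - 2*y**2 - y + 1, f_y(x, y) = -2*x**2 - 4*x*y - x + 3*y**2 - 4*y + 2.
  f_x(P) = -9, f_y(P) = 28 (gradient nonzero, so P is smooth).
Step 3: tangent line at P: -9·(x − 2) + 28·(y − -2) = 0.
Expanding: -9*x + 28*y + 74 = 0.


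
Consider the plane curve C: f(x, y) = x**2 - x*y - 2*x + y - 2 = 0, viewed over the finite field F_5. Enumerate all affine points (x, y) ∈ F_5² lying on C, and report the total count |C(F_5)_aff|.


Affine F_5-points: {(0, 2), (2, 3), (3, 3), (4, 2)}; count = 4.

For each of the 25 pairs (x, y) ∈ F_5², evaluate f(x, y) mod 5. Record the zeros.
  x = 0: [0↦3, 1↦4, 2↦0, 3↦1, 4↦2]  zeros at y ∈ {2}
  x = 1: [0↦2, 1↦2, 2↦2, 3↦2, 4↦2]  zeros at y ∈ ∅
  x = 2: [0↦3, 1↦2, 2↦1, 3↦0, 4↦4]  zeros at y ∈ {3}
  x = 3: [0↦1, 1↦4, 2↦2, 3↦0, 4↦3]  zeros at y ∈ {3}
  x = 4: [0↦1, 1↦3, 2↦0, 3↦2, 4↦4]  zeros at y ∈ {2}
Collecting zeros: affine points = {(0, 2), (2, 3), (3, 3), (4, 2)}.
Total count |C(F_5)_aff| = 4.


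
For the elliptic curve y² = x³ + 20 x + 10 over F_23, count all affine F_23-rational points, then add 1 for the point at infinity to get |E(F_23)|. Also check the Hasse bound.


Affine points = {(1, 10), (1, 13), (2, 9), (2, 14), (4, 4), (4, 19), (6, 1), (6, 22), (12, 0), (13, 11), (13, 12), (19, 2), (19, 21), (21, 10), (21, 13), (22, 9), (22, 14)}; affine count = 17; |E(F_23)| = 18.

Discriminant check: Δ ∝ 4a³ + 27b² = 4·20³ + 27·10² = 4·8000 + 27·100 ≡ 16 (mod 23). Nonzero ⇒ E is nonsingular.
For each x ∈ F_23, compute rhs = x³ + 20·x + 10 mod 23, then count y ∈ F_23 with y² ≡ rhs.
  x = 0: rhs = 10, matching y values: none (0 points).
  x = 1: rhs = 8, matching y values: 10, 13 (2 points).
  x = 2: rhs = 12, matching y values: 9, 14 (2 points).
  x = 3: rhs = 5, matching y values: none (0 points).
  x = 4: rhs = 16, matching y values: 4, 19 (2 points).
  x = 5: rhs = 5, matching y values: none (0 points).
  x = 6: rhs = 1, matching y values: 1, 22 (2 points).
  x = 7: rhs = 10, matching y values: none (0 points).
  x = 8: rhs = 15, matching y values: none (0 points).
  x = 9: rhs = 22, matching y values: none (0 points).
  x = 10: rhs = 14, matching y values: none (0 points).
  x = 11: rhs = 20, matching y values: none (0 points).
  x = 12: rhs = 0, matching y values: 0 (1 points).
  x = 13: rhs = 6, matching y values: 11, 12 (2 points).
  x = 14: rhs = 21, matching y values: none (0 points).
  x = 15: rhs = 5, matching y values: none (0 points).
  x = 16: rhs = 10, matching y values: none (0 points).
  x = 17: rhs = 19, matching y values: none (0 points).
  x = 18: rhs = 15, matching y values: none (0 points).
  x = 19: rhs = 4, matching y values: 2, 21 (2 points).
  x = 20: rhs = 15, matching y values: none (0 points).
  x = 21: rhs = 8, matching y values: 10, 13 (2 points).
  x = 22: rhs = 12, matching y values: 9, 14 (2 points).
Total affine count: 17.
Full point count |E(F_23)| = 17 + 1 = 18.
Hasse bound: |18 − (23+1)| = |-6| = 6 ≤ 2√23 ≈ 9.5917 ✓.


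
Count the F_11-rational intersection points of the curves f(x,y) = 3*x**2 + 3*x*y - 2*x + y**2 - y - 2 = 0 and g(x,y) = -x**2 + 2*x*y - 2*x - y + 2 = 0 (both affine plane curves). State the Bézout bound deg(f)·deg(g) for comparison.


Common zeros: {(0, 2), (10, 1)}; count = 2; Bézout bound = 4.

deg(f) = 2, deg(g) = 2, so Bézout bound = 4.
Scan x ∈ F_11. For each x, list the y ∈ F_11 with f(x, y) ≡ 0 and those with g(x, y) ≡ 0 (mod 11); the common zeros in that column are the intersection.
  x = 0: f ≡ 0 at y ∈ {2, 10}; g ≡ 0 at y ∈ {2}; common: {2}.
  x = 1: f ≡ 0 at y ∈ ∅; g ≡ 0 at y ∈ {1}; common: ∅.
  x = 2: f ≡ 0 at y ∈ {8, 9}; g ≡ 0 at y ∈ {2}; common: ∅.
  x = 3: f ≡ 0 at y ∈ ∅; g ≡ 0 at y ∈ {7}; common: ∅.
  x = 4: f ≡ 0 at y ∈ ∅; g ≡ 0 at y ∈ {0}; common: ∅.
  x = 5: f ≡ 0 at y ∈ ∅; g ≡ 0 at y ∈ {0}; common: ∅.
  x = 6: f ≡ 0 at y ∈ {2, 3}; g ≡ 0 at y ∈ ∅; common: ∅.
  x = 7: f ≡ 0 at y ∈ ∅; g ≡ 0 at y ∈ {3}; common: ∅.
  x = 8: f ≡ 0 at y ∈ {1, 9}; g ≡ 0 at y ∈ {3}; common: ∅.
  x = 9: f ≡ 0 at y ∈ {8, 10}; g ≡ 0 at y ∈ {7}; common: ∅.
  x = 10: f ≡ 0 at y ∈ {1, 3}; g ≡ 0 at y ∈ {1}; common: {1}.
Collecting: common zeros = {(0, 2), (10, 1)}, so the count is 2.
Comparison with the Bézout bound: 2 ≤ 4 = deg(f)·deg(g), as expected for curves with no common component (the affine F_11-count falls short of the bound because intersections may lie at infinity, over extension fields, or carry multiplicity).


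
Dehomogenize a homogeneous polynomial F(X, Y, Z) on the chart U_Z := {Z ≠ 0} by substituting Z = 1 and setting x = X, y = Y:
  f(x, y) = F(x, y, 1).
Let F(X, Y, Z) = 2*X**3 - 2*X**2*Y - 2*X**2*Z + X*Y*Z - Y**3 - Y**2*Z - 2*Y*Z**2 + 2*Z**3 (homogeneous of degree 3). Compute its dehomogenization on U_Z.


f(x, y) = 2*x**3 - 2*x**2*y - 2*x**2 + x*y - y**3 - y**2 - 2*y + 2

On U_Z we set Z = 1. Each monomial c·X^i·Y^j·Z^k in F becomes c·x^i·y^j·1^k = c·x^i·y^j.
Substituting Z = 1: F(X, Y, 1) = 2*x**3 - 2*x**2*y - 2*x**2 + x*y - y**3 - y**2 - 2*y + 2.
Note: deg(f) ≤ deg(F) = 3; strict inequality happens when F is divisible by Z (lost terms).
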